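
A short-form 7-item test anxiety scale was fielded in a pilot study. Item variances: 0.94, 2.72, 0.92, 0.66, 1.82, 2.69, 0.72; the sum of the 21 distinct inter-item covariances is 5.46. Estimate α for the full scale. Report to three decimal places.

ΣVar(i) = 0.94 + 2.72 + 0.92 + 0.66 + 1.82 + 2.69 + 0.72 = 10.47
Sum of distinct covariances = 5.46
Var(T) = ΣVar(i) + 2·Σcov = 10.47 + 2 × 5.46 = 21.39
α = (7/6)·(1 − 10.47/21.39) = 0.596

α = 0.596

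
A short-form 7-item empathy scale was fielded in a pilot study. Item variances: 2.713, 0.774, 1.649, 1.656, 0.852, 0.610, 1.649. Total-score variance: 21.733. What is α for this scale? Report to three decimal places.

ΣVar(i) = 2.713 + 0.774 + 1.649 + 1.656 + 0.852 + 0.610 + 1.649 = 9.903
α = (k/(k−1))·(1 − ΣVar(i)/Var(T)) = (7/6)·(1 − 9.903/21.733) = 0.635

α = 0.635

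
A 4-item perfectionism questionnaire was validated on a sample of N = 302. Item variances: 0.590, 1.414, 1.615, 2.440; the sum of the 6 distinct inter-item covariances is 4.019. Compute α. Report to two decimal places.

Σσ²ᵢ = 0.590 + 1.414 + 1.615 + 2.440 = 6.059
Sum of distinct covariances = 4.019
σ²_total = Σσ²ᵢ + 2·Σcov = 6.059 + 2 × 4.019 = 14.097
α = (4/3)·(1 − 6.059/14.097) = 0.76

α = 0.76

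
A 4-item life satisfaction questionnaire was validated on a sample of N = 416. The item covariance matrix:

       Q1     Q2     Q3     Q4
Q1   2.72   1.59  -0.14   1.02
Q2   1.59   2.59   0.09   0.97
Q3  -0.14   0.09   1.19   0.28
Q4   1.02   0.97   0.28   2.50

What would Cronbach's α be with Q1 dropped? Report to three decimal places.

α = 0.449

Remaining items: Q2, Q3, Q4 (k = 3).
ΣVar(i) = 2.59 + 1.19 + 2.50 = 6.28
Var(T) = 6.28 + 2 × 1.34 = 8.96
α (item deleted) = (3/2)·(1 − 6.28/8.96) = 0.449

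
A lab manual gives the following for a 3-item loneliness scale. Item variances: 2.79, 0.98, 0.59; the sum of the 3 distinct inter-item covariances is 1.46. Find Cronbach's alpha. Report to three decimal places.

Σσ²ᵢ = 2.79 + 0.98 + 0.59 = 4.36
Sum of distinct covariances = 1.46
σ²_T = Σσ²ᵢ + 2·Σcov = 4.36 + 2 × 1.46 = 7.28
α = (3/2)·(1 − 4.36/7.28) = 0.602

α = 0.602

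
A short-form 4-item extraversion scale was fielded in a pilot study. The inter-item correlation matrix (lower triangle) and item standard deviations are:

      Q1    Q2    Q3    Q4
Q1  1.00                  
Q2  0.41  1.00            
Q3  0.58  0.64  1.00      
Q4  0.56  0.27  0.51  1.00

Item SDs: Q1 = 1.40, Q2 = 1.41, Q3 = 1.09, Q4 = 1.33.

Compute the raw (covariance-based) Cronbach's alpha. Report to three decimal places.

Σσ²ᵢ = 1.40² + 1.41² + 1.09² + 1.33² = 6.9051
Covariances σ_ij = r_ij · s_i · s_j:
  σ(Q1,Q2) = 0.41 × 1.40 × 1.41 = 0.8093
  σ(Q1,Q3) = 0.58 × 1.40 × 1.09 = 0.8851
  σ(Q1,Q4) = 0.56 × 1.40 × 1.33 = 1.0427
  σ(Q2,Q3) = 0.64 × 1.41 × 1.09 = 0.9836
  σ(Q2,Q4) = 0.27 × 1.41 × 1.33 = 0.5063
  σ(Q3,Q4) = 0.51 × 1.09 × 1.33 = 0.7393
σ²_T = Σσ²ᵢ + 2·Σσ_ij = 6.9051 + 2 × 4.9663 = 16.8377
α = (4/3)·(1 − 6.9051/16.8377) = 0.787

α = 0.787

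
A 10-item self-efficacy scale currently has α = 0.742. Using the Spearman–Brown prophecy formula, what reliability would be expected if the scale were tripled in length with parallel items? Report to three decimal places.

predicted reliability = 0.896

Length factor m = 3
α' = m·α / (1 + (m−1)·α)
   = 3 × 0.742 / (1 + (3 − 1) × 0.742)
   = 2.2260 / 2.4840 = 0.896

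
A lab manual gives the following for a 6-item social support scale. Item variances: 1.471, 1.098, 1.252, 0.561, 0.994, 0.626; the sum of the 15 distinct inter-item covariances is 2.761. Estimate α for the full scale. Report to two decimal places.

ΣVar(i) = 1.471 + 1.098 + 1.252 + 0.561 + 0.994 + 0.626 = 6.002
Sum of distinct covariances = 2.761
Var(T) = ΣVar(i) + 2·Σcov = 6.002 + 2 × 2.761 = 11.524
α = (6/5)·(1 − 6.002/11.524) = 0.58

α = 0.58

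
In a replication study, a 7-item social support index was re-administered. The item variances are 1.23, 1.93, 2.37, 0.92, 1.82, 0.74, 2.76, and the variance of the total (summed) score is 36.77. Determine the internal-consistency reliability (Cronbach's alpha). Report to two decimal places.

Cronbach's alpha = 0.79

ΣVar(i) = 1.23 + 1.93 + 2.37 + 0.92 + 1.82 + 0.74 + 2.76 = 11.77
α = (k/(k−1))·(1 − ΣVar(i)/σ²_total) = (7/6)·(1 − 11.77/36.77) = 0.79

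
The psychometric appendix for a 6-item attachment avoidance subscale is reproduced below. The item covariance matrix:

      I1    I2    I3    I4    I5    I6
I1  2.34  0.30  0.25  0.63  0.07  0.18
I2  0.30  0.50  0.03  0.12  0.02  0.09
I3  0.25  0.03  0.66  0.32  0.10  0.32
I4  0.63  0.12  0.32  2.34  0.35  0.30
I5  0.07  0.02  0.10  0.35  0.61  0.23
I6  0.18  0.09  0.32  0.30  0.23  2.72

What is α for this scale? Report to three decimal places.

sum of item variances = 2.34 + 0.50 + 0.66 + 2.34 + 0.61 + 2.72 = 9.17
Sum of the distinct covariances = 3.31
total variance = 9.17 + 2 × 3.31 = 15.79
α = (k/(k−1))·(1 − sum of item variances/total variance) = (6/5)·(1 − 9.17/15.79) = 0.503

α = 0.503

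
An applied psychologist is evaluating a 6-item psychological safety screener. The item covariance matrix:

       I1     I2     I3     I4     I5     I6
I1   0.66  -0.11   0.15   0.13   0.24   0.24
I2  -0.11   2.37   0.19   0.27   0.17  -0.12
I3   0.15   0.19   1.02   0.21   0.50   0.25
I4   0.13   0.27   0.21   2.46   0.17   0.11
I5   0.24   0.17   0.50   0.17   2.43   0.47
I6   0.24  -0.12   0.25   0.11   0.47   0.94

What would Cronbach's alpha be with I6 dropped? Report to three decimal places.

α = 0.376

Remaining items: I1, I2, I3, I4, I5 (k = 5).
ΣVar(i) = 0.66 + 2.37 + 1.02 + 2.46 + 2.43 = 8.94
σ²_T = 8.94 + 2 × 1.92 = 12.78
α (item deleted) = (5/4)·(1 − 8.94/12.78) = 0.376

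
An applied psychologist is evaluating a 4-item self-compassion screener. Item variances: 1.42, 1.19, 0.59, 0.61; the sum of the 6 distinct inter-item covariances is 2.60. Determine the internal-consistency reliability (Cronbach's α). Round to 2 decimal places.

Σσᵢ² = 1.42 + 1.19 + 0.59 + 0.61 = 3.81
Sum of distinct covariances = 2.60
total variance = Σσᵢ² + 2·Σcov = 3.81 + 2 × 2.60 = 9.01
α = (4/3)·(1 − 3.81/9.01) = 0.77

Cronbach's α = 0.77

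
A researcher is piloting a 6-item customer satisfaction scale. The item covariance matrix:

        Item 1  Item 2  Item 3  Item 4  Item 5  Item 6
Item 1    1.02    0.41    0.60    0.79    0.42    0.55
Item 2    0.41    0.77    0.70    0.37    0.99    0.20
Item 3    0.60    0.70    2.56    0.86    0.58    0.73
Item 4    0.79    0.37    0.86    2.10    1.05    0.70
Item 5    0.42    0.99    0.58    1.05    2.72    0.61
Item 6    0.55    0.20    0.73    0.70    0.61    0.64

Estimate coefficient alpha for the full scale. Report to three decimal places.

α = 0.793

sum of item variances = 1.02 + 0.77 + 2.56 + 2.10 + 2.72 + 0.64 = 9.81
Σ_{i<j} σ_ij = 9.56
σ²_T = 9.81 + 2 × 9.56 = 28.93
α = (k/(k−1))·(1 − sum of item variances/σ²_T) = (6/5)·(1 − 9.81/28.93) = 0.793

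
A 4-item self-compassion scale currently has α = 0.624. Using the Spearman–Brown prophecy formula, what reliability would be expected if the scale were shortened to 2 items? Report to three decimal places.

Length factor m = 2/4 = 0.5000
α' = m·α / (1 − (1−m)·α)
   = 2/4 × 0.624 / (1 − (1 − 2/4) × 0.624)
   = 0.3120 / 0.6880 = 0.453

predicted reliability = 0.453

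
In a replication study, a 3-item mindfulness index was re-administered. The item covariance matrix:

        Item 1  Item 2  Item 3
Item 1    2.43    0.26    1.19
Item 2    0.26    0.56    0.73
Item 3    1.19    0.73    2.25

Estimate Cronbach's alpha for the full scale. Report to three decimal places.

α = 0.681

ΣVar(i) = 2.43 + 0.56 + 2.25 = 5.24
Σ_{i<j} σ_ij = 2.18
σ²_total = 5.24 + 2 × 2.18 = 9.60
α = (k/(k−1))·(1 − ΣVar(i)/σ²_total) = (3/2)·(1 − 5.24/9.60) = 0.681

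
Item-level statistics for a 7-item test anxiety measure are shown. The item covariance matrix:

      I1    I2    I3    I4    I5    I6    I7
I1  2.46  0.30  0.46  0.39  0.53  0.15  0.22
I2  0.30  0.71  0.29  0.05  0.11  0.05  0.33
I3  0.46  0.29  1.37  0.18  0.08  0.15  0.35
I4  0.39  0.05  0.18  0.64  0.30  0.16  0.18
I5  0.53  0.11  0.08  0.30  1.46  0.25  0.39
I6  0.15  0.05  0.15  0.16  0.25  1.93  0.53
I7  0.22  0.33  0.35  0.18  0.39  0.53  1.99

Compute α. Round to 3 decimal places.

α = 0.593

Σσ²ᵢ = 2.46 + 0.71 + 1.37 + 0.64 + 1.46 + 1.93 + 1.99 = 10.56
Sum of off-diagonal covariances = 5.45
Var(T) = 10.56 + 2 × 5.45 = 21.46
α = (k/(k−1))·(1 − Σσ²ᵢ/Var(T)) = (7/6)·(1 − 10.56/21.46) = 0.593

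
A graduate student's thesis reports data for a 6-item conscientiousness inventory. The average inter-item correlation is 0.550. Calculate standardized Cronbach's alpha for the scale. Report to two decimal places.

standardized Cronbach's alpha = 0.88

Standardized α = k·r̄ / (1 + (k−1)·r̄) = 6 × 0.550 / (1 + 5 × 0.550)
  = 3.3000 / 3.7500 = 0.88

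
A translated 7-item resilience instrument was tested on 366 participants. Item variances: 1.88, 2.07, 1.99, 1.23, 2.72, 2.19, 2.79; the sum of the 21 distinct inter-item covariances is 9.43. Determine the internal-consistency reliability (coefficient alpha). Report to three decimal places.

ΣVar(i) = 1.88 + 2.07 + 1.99 + 1.23 + 2.72 + 2.19 + 2.79 = 14.87
Sum of distinct covariances = 9.43
total variance = ΣVar(i) + 2·Σcov = 14.87 + 2 × 9.43 = 33.73
α = (7/6)·(1 − 14.87/33.73) = 0.652

α = 0.652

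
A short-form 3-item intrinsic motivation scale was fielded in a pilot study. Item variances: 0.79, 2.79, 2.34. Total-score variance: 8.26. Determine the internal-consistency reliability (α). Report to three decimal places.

Σσ²ᵢ = 0.79 + 2.79 + 2.34 = 5.92
α = (k/(k−1))·(1 − Σσ²ᵢ/total variance) = (3/2)·(1 − 5.92/8.26) = 0.425

α = 0.425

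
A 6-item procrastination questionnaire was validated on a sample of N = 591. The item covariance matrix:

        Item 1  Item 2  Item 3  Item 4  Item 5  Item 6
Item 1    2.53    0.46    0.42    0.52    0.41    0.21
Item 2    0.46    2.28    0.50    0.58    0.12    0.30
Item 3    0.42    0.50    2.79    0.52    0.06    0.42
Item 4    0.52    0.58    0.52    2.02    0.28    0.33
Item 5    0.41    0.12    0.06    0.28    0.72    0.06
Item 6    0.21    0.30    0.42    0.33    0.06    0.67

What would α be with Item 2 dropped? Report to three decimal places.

α = 0.532

Remaining items: Item 1, Item 3, Item 4, Item 5, Item 6 (k = 5).
ΣVar(i) = 2.53 + 2.79 + 2.02 + 0.72 + 0.67 = 8.73
total variance = 8.73 + 2 × 3.23 = 15.19
α (item deleted) = (5/4)·(1 − 8.73/15.19) = 0.532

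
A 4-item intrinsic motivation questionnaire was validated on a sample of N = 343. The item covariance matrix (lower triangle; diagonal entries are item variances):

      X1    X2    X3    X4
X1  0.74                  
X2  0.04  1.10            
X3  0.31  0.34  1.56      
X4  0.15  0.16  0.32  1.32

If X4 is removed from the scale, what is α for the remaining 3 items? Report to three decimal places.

Remaining items: X1, X2, X3 (k = 3).
ΣVar(i) = 0.74 + 1.10 + 1.56 = 3.40
σ²_total = 3.40 + 2 × 0.69 = 4.78
α (item deleted) = (3/2)·(1 − 3.40/4.78) = 0.433

α = 0.433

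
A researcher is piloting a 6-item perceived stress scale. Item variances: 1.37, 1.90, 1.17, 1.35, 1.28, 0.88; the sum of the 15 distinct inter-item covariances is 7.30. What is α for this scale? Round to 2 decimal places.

Σσ²ᵢ = 1.37 + 1.90 + 1.17 + 1.35 + 1.28 + 0.88 = 7.95
Sum of distinct covariances = 7.30
Var(T) = Σσ²ᵢ + 2·Σcov = 7.95 + 2 × 7.30 = 22.55
α = (6/5)·(1 − 7.95/22.55) = 0.78

α = 0.78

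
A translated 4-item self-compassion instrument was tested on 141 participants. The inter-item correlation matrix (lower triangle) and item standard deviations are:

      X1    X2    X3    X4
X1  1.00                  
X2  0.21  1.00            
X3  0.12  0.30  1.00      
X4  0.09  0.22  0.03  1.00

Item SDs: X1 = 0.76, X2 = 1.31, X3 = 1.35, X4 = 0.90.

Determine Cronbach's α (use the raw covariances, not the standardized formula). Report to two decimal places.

Σσ²ᵢ = 0.76² + 1.31² + 1.35² + 0.90² = 4.9262
Covariances σ_ij = r_ij · s_i · s_j:
  σ(X1,X2) = 0.21 × 0.76 × 1.31 = 0.2091
  σ(X1,X3) = 0.12 × 0.76 × 1.35 = 0.1231
  σ(X1,X4) = 0.09 × 0.76 × 0.90 = 0.0616
  σ(X2,X3) = 0.30 × 1.31 × 1.35 = 0.5306
  σ(X2,X4) = 0.22 × 1.31 × 0.90 = 0.2594
  σ(X3,X4) = 0.03 × 1.35 × 0.90 = 0.0365
σ²_T = Σσ²ᵢ + 2·Σσ_ij = 4.9262 + 2 × 1.2203 = 7.3668
α = (4/3)·(1 − 4.9262/7.3668) = 0.44

Cronbach's α = 0.44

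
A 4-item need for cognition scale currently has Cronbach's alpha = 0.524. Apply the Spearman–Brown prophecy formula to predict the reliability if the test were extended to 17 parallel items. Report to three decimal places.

predicted reliability = 0.824

Length factor m = 17/4 = 4.2500
α' = m·α / (1 + (m−1)·α)
   = 17/4 × 0.524 / (1 + (17/4 − 1) × 0.524)
   = 2.2270 / 2.7030 = 0.824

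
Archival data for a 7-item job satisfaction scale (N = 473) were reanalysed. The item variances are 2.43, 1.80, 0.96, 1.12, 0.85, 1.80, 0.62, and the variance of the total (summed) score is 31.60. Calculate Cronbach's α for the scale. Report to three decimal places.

Σσ²ᵢ = 2.43 + 1.80 + 0.96 + 1.12 + 0.85 + 1.80 + 0.62 = 9.58
α = (k/(k−1))·(1 − Σσ²ᵢ/Var(T)) = (7/6)·(1 − 9.58/31.60) = 0.813

Cronbach's α = 0.813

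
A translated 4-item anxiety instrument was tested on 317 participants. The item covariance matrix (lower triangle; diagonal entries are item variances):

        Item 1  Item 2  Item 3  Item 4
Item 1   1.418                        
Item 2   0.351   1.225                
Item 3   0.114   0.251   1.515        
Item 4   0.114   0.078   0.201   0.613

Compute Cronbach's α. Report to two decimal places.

Cronbach's α = 0.42

Σσᵢ² = 1.418 + 1.225 + 1.515 + 0.613 = 4.771
Σ_{i<j} σ_ij = 1.109
σ²_total = 4.771 + 2 × 1.109 = 6.989
α = (k/(k−1))·(1 − Σσᵢ²/σ²_total) = (4/3)·(1 − 4.771/6.989) = 0.42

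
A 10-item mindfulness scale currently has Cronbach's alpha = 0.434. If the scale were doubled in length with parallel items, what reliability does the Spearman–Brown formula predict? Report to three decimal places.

predicted reliability = 0.605

Length factor m = 2
α' = m·α / (1 + (m−1)·α)
   = 2 × 0.434 / (1 + (2 − 1) × 0.434)
   = 0.8680 / 1.4340 = 0.605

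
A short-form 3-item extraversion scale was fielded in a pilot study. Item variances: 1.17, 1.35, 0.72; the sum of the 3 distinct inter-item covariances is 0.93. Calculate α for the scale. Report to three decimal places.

α = 0.547

Σσ²ᵢ = 1.17 + 1.35 + 0.72 = 3.24
Sum of distinct covariances = 0.93
σ²_total = Σσ²ᵢ + 2·Σcov = 3.24 + 2 × 0.93 = 5.10
α = (3/2)·(1 − 3.24/5.10) = 0.547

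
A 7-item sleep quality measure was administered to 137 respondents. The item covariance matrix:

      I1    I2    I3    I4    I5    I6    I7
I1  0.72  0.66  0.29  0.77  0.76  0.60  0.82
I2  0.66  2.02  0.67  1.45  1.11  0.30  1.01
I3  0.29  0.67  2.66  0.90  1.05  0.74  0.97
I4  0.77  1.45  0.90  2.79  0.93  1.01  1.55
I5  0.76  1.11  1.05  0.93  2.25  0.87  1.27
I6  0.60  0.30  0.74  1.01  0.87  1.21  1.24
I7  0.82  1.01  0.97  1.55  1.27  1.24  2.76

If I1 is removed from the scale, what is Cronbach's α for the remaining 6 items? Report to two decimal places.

α = 0.83

Remaining items: I2, I3, I4, I5, I6, I7 (k = 6).
Σσ²ᵢ = 2.02 + 2.66 + 2.79 + 2.25 + 1.21 + 2.76 = 13.69
Var(T) = 13.69 + 2 × 15.07 = 43.83
α (item deleted) = (6/5)·(1 − 13.69/43.83) = 0.83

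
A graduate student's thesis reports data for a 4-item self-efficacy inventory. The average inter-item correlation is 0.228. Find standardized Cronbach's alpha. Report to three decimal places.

standardized Cronbach's alpha = 0.542

Standardized α = k·r̄ / (1 + (k−1)·r̄) = 4 × 0.228 / (1 + 3 × 0.228)
  = 0.9120 / 1.6840 = 0.542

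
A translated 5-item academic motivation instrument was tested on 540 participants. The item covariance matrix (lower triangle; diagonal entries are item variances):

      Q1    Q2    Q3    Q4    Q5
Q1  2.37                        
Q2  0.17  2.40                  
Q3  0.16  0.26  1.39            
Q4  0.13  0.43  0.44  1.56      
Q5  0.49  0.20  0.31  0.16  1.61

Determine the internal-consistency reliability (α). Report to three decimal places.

α = 0.464

Σσ²ᵢ = 2.37 + 2.40 + 1.39 + 1.56 + 1.61 = 9.33
Sum of the distinct covariances = 2.75
total variance = 9.33 + 2 × 2.75 = 14.83
α = (k/(k−1))·(1 − Σσ²ᵢ/total variance) = (5/4)·(1 − 9.33/14.83) = 0.464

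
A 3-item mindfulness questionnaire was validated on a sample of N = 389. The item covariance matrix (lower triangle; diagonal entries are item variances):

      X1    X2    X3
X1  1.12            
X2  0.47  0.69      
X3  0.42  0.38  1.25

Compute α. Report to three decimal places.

Σσ²ᵢ = 1.12 + 0.69 + 1.25 = 3.06
Sum of the distinct covariances = 1.27
Var(T) = 3.06 + 2 × 1.27 = 5.60
α = (k/(k−1))·(1 − Σσ²ᵢ/Var(T)) = (3/2)·(1 − 3.06/5.60) = 0.680

α = 0.680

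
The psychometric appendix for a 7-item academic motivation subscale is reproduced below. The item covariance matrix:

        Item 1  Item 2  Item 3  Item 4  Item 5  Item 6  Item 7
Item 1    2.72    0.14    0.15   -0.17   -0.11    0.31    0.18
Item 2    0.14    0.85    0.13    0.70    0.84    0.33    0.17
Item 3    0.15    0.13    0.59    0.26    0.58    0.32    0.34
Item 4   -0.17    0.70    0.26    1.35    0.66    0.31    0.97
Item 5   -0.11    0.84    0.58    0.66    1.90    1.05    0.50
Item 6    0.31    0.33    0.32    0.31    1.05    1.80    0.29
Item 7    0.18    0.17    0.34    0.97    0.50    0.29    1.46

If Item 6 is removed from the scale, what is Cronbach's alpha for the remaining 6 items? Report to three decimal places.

α = 0.656

Remaining items: Item 1, Item 2, Item 3, Item 4, Item 5, Item 7 (k = 6).
ΣVar(i) = 2.72 + 0.85 + 0.59 + 1.35 + 1.90 + 1.46 = 8.87
σ²_T = 8.87 + 2 × 5.34 = 19.55
α (item deleted) = (6/5)·(1 − 8.87/19.55) = 0.656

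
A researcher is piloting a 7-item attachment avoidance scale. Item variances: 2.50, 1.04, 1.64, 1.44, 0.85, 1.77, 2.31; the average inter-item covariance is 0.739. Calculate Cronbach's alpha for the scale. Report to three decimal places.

sum of item variances = 2.50 + 1.04 + 1.64 + 1.44 + 0.85 + 1.77 + 2.31 = 11.55
Sum of the 21 distinct covariances = 21 × 0.739 = 15.519
σ²_total = sum of item variances + 2·Σcov = 11.55 + 2 × 15.519 = 42.588
α = (7/6)·(1 − 11.55/42.588) = 0.850

α = 0.850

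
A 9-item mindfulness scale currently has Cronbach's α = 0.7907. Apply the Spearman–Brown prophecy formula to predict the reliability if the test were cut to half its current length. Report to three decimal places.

Length factor m = 1/2
α' = m·α / (1 − (1−m)·α)
   = 1/2 × 0.7907 / (1 − (1 − 1/2) × 0.7907)
   = 0.3953 / 0.6047 = 0.654

predicted reliability = 0.654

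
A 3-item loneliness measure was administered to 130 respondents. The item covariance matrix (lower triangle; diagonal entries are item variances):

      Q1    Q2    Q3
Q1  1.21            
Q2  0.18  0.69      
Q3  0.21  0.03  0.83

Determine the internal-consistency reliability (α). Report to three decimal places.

Σσ²ᵢ = 1.21 + 0.69 + 0.83 = 2.73
Sum of off-diagonal covariances = 0.42
total variance = 2.73 + 2 × 0.42 = 3.57
α = (k/(k−1))·(1 − Σσ²ᵢ/total variance) = (3/2)·(1 − 2.73/3.57) = 0.353

α = 0.353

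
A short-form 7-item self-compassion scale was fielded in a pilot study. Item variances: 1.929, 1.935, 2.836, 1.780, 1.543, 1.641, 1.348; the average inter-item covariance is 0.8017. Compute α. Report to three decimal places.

α = 0.841

Σσ²ᵢ = 1.929 + 1.935 + 2.836 + 1.780 + 1.543 + 1.641 + 1.348 = 13.012
Sum of the 21 distinct covariances = 21 × 0.8017 = 16.8357
σ²_T = Σσ²ᵢ + 2·Σcov = 13.012 + 2 × 16.8357 = 46.6834
α = (7/6)·(1 − 13.012/46.6834) = 0.841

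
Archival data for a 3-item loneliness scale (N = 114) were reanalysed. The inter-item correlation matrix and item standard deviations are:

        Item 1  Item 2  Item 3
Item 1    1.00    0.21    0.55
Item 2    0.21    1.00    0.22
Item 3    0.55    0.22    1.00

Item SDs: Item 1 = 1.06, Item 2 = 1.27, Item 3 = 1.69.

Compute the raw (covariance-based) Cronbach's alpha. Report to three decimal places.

Cronbach's alpha = 0.575

Σσ²ᵢ = 1.06² + 1.27² + 1.69² = 5.5926
Covariances σ_ij = r_ij · s_i · s_j:
  σ(Item 1,Item 2) = 0.21 × 1.06 × 1.27 = 0.2827
  σ(Item 1,Item 3) = 0.55 × 1.06 × 1.69 = 0.9853
  σ(Item 2,Item 3) = 0.22 × 1.27 × 1.69 = 0.4722
σ²_T = Σσ²ᵢ + 2·Σσ_ij = 5.5926 + 2 × 1.7402 = 9.0730
α = (3/2)·(1 − 5.5926/9.0730) = 0.575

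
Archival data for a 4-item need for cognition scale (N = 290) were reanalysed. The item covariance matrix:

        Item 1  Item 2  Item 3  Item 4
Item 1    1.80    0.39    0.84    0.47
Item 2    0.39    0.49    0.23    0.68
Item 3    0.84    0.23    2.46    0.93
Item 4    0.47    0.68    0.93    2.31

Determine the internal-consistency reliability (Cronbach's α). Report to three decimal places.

Σσ²ᵢ = 1.80 + 0.49 + 2.46 + 2.31 = 7.06
Sum of the distinct covariances = 3.54
total variance = 7.06 + 2 × 3.54 = 14.14
α = (k/(k−1))·(1 − Σσ²ᵢ/total variance) = (4/3)·(1 − 7.06/14.14) = 0.668

Cronbach's α = 0.668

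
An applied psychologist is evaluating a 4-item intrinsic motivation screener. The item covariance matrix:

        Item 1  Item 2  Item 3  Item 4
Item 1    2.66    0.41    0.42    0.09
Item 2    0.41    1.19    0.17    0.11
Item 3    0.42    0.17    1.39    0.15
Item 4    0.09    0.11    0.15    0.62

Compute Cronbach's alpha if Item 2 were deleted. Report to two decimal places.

Remaining items: Item 1, Item 3, Item 4 (k = 3).
Σσᵢ² = 2.66 + 1.39 + 0.62 = 4.67
Var(T) = 4.67 + 2 × 0.66 = 5.99
α (item deleted) = (3/2)·(1 − 4.67/5.99) = 0.33

α = 0.33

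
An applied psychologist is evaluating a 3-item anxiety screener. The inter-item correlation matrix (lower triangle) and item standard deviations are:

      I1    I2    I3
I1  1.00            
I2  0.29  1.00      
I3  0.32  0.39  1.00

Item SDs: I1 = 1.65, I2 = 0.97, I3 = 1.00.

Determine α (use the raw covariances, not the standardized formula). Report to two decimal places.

α = 0.56

Σσ²ᵢ = 1.65² + 0.97² + 1.00² = 4.6634
Covariances σ_ij = r_ij · s_i · s_j:
  σ(I1,I2) = 0.29 × 1.65 × 0.97 = 0.4641
  σ(I1,I3) = 0.32 × 1.65 × 1.00 = 0.5280
  σ(I2,I3) = 0.39 × 0.97 × 1.00 = 0.3783
σ²_T = Σσ²ᵢ + 2·Σσ_ij = 4.6634 + 2 × 1.3704 = 7.4042
α = (3/2)·(1 − 4.6634/7.4042) = 0.56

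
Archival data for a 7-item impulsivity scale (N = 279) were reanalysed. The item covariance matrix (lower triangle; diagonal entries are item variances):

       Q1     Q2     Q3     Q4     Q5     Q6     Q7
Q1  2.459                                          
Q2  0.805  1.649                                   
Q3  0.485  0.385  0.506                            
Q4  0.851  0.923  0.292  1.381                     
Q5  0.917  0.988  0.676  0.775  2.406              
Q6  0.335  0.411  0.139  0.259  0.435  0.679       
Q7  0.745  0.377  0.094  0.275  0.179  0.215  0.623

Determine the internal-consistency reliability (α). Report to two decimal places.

Σσ²ᵢ = 2.459 + 1.649 + 0.506 + 1.381 + 2.406 + 0.679 + 0.623 = 9.703
Sum of off-diagonal covariances = 10.561
σ²_total = 9.703 + 2 × 10.561 = 30.825
α = (k/(k−1))·(1 − Σσ²ᵢ/σ²_total) = (7/6)·(1 − 9.703/30.825) = 0.80

α = 0.80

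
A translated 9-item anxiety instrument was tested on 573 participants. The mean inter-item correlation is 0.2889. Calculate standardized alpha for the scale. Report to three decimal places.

α = 0.785

Standardized α = k·r̄ / (1 + (k−1)·r̄) = 9 × 0.2889 / (1 + 8 × 0.2889)
  = 2.6001 / 3.3112 = 0.785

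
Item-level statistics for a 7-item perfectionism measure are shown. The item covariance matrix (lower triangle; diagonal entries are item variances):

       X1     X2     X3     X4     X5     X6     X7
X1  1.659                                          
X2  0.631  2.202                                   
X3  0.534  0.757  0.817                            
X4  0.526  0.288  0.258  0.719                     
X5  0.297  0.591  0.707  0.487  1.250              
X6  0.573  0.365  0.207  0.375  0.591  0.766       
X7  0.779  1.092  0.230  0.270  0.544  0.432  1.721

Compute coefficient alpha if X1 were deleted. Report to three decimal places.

coefficient alpha = 0.790

Remaining items: X2, X3, X4, X5, X6, X7 (k = 6).
Σσᵢ² = 2.202 + 0.817 + 0.719 + 1.250 + 0.766 + 1.721 = 7.475
Var(T) = 7.475 + 2 × 7.194 = 21.863
α (item deleted) = (6/5)·(1 − 7.475/21.863) = 0.790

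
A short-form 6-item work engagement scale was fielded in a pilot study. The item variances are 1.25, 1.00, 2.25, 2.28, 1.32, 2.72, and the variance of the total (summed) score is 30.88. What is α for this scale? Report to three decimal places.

Σσ²ᵢ = 1.25 + 1.00 + 2.25 + 2.28 + 1.32 + 2.72 = 10.82
α = (k/(k−1))·(1 − Σσ²ᵢ/total variance) = (6/5)·(1 − 10.82/30.88) = 0.780

α = 0.780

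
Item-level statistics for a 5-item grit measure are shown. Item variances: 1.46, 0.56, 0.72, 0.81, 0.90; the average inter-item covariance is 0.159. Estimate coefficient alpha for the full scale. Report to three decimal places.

sum of item variances = 1.46 + 0.56 + 0.72 + 0.81 + 0.90 = 4.45
Sum of the 10 distinct covariances = 10 × 0.159 = 1.590
Var(T) = sum of item variances + 2·Σcov = 4.45 + 2 × 1.590 = 7.630
α = (5/4)·(1 − 4.45/7.630) = 0.521

α = 0.521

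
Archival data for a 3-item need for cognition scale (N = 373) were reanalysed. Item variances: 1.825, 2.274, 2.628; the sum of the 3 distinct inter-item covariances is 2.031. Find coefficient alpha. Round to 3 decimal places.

coefficient alpha = 0.565

Σσᵢ² = 1.825 + 2.274 + 2.628 = 6.727
Sum of distinct covariances = 2.031
Var(T) = Σσᵢ² + 2·Σcov = 6.727 + 2 × 2.031 = 10.789
α = (3/2)·(1 − 6.727/10.789) = 0.565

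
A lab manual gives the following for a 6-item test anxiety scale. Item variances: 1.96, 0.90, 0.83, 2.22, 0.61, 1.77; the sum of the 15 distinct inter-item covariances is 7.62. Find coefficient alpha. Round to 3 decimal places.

sum of item variances = 1.96 + 0.90 + 0.83 + 2.22 + 0.61 + 1.77 = 8.29
Sum of distinct covariances = 7.62
total variance = sum of item variances + 2·Σcov = 8.29 + 2 × 7.62 = 23.53
α = (6/5)·(1 − 8.29/23.53) = 0.777

coefficient alpha = 0.777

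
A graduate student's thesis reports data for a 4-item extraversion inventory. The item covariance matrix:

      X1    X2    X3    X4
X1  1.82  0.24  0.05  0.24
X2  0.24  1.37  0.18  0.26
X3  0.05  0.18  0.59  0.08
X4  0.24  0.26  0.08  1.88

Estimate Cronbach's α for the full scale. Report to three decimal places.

Σσᵢ² = 1.82 + 1.37 + 0.59 + 1.88 = 5.66
Sum of the distinct covariances = 1.05
σ²_total = 5.66 + 2 × 1.05 = 7.76
α = (k/(k−1))·(1 − Σσᵢ²/σ²_total) = (4/3)·(1 − 5.66/7.76) = 0.361

α = 0.361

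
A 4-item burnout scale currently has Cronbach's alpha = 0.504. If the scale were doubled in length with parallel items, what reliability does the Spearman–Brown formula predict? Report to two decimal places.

predicted reliability = 0.67

Length factor m = 2
α' = m·α / (1 + (m−1)·α)
   = 2 × 0.504 / (1 + (2 − 1) × 0.504)
   = 1.0080 / 1.5040 = 0.67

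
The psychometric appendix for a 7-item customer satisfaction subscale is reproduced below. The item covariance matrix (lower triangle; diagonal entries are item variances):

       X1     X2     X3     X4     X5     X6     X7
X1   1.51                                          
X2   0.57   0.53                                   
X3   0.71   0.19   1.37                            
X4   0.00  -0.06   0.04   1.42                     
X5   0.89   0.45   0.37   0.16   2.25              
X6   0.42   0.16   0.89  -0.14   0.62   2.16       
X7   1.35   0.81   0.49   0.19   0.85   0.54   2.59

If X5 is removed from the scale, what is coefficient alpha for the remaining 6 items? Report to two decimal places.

Remaining items: X1, X2, X3, X4, X6, X7 (k = 6).
Σσ²ᵢ = 1.51 + 0.53 + 1.37 + 1.42 + 2.16 + 2.59 = 9.58
σ²_total = 9.58 + 2 × 6.16 = 21.90
α (item deleted) = (6/5)·(1 − 9.58/21.90) = 0.68

α = 0.68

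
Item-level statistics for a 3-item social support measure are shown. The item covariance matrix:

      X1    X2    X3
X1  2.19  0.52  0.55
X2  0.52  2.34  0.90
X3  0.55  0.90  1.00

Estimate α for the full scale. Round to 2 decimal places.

Σσ²ᵢ = 2.19 + 2.34 + 1.00 = 5.53
Σ_{i<j} σ_ij = 1.97
total variance = 5.53 + 2 × 1.97 = 9.47
α = (k/(k−1))·(1 − Σσ²ᵢ/total variance) = (3/2)·(1 − 5.53/9.47) = 0.62

α = 0.62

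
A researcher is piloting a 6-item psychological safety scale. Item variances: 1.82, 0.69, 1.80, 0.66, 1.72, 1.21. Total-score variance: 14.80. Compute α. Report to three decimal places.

α = 0.559

sum of item variances = 1.82 + 0.69 + 1.80 + 0.66 + 1.72 + 1.21 = 7.90
α = (k/(k−1))·(1 − sum of item variances/Var(T)) = (6/5)·(1 − 7.90/14.80) = 0.559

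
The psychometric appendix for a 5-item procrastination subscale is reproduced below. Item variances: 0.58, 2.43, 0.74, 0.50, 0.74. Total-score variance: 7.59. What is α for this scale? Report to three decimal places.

α = 0.428

sum of item variances = 0.58 + 2.43 + 0.74 + 0.50 + 0.74 = 4.99
α = (k/(k−1))·(1 − sum of item variances/total variance) = (5/4)·(1 − 4.99/7.59) = 0.428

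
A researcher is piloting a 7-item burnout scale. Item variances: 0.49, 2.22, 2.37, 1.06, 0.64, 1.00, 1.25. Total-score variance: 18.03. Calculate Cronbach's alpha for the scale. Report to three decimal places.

α = 0.582

sum of item variances = 0.49 + 2.22 + 2.37 + 1.06 + 0.64 + 1.00 + 1.25 = 9.03
α = (k/(k−1))·(1 − sum of item variances/Var(T)) = (7/6)·(1 − 9.03/18.03) = 0.582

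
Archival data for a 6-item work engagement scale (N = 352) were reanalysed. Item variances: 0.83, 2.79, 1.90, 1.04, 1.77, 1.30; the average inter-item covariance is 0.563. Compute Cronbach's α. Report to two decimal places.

Cronbach's α = 0.76

Σσ²ᵢ = 0.83 + 2.79 + 1.90 + 1.04 + 1.77 + 1.30 = 9.63
Sum of the 15 distinct covariances = 15 × 0.563 = 8.445
Var(T) = Σσ²ᵢ + 2·Σcov = 9.63 + 2 × 8.445 = 26.520
α = (6/5)·(1 − 9.63/26.520) = 0.76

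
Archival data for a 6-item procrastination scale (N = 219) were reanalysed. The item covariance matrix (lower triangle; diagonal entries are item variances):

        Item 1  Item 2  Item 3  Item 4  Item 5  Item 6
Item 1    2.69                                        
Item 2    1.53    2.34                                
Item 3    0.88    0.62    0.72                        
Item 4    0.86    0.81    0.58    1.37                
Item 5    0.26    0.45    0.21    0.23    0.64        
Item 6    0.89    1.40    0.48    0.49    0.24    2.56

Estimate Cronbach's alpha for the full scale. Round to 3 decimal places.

ΣVar(i) = 2.69 + 2.34 + 0.72 + 1.37 + 0.64 + 2.56 = 10.32
Σ_{i<j} σ_ij = 9.93
σ²_T = 10.32 + 2 × 9.93 = 30.18
α = (k/(k−1))·(1 − ΣVar(i)/σ²_T) = (6/5)·(1 − 10.32/30.18) = 0.790

Cronbach's alpha = 0.790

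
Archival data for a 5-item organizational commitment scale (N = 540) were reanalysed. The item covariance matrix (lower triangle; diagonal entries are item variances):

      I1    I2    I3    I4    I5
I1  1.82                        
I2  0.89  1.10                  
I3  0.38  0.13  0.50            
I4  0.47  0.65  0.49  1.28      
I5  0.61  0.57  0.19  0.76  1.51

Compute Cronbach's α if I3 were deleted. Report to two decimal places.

Remaining items: I1, I2, I4, I5 (k = 4).
Σσᵢ² = 1.82 + 1.10 + 1.28 + 1.51 = 5.71
σ²_total = 5.71 + 2 × 3.95 = 13.61
α (item deleted) = (4/3)·(1 − 5.71/13.61) = 0.77

Cronbach's α = 0.77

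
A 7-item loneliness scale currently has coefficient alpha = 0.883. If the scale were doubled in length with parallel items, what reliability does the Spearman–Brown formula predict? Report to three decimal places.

predicted reliability = 0.938

Length factor m = 2
α' = m·α / (1 + (m−1)·α)
   = 2 × 0.883 / (1 + (2 − 1) × 0.883)
   = 1.7660 / 1.8830 = 0.938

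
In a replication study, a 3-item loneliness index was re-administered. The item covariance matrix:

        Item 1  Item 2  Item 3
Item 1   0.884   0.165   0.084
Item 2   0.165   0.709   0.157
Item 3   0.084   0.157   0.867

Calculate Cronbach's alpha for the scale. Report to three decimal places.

Cronbach's alpha = 0.372

ΣVar(i) = 0.884 + 0.709 + 0.867 = 2.460
Σ_{i<j} σ_ij = 0.406
σ²_total = 2.460 + 2 × 0.406 = 3.272
α = (k/(k−1))·(1 − ΣVar(i)/σ²_total) = (3/2)·(1 − 2.460/3.272) = 0.372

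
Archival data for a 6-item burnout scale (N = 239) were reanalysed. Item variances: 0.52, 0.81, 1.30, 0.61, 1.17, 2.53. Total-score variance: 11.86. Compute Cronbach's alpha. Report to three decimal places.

ΣVar(i) = 0.52 + 0.81 + 1.30 + 0.61 + 1.17 + 2.53 = 6.94
α = (k/(k−1))·(1 − ΣVar(i)/σ²_total) = (6/5)·(1 − 6.94/11.86) = 0.498

α = 0.498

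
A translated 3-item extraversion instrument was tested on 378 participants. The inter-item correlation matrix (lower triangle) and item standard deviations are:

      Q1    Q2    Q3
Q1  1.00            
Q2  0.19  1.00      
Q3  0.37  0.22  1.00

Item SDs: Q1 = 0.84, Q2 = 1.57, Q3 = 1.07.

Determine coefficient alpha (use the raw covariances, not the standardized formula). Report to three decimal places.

Σσ²ᵢ = 0.84² + 1.57² + 1.07² = 4.3154
Covariances σ_ij = r_ij · s_i · s_j:
  σ(Q1,Q2) = 0.19 × 0.84 × 1.57 = 0.2506
  σ(Q1,Q3) = 0.37 × 0.84 × 1.07 = 0.3326
  σ(Q2,Q3) = 0.22 × 1.57 × 1.07 = 0.3696
σ²_T = Σσ²ᵢ + 2·Σσ_ij = 4.3154 + 2 × 0.9528 = 6.2210
α = (3/2)·(1 − 4.3154/6.2210) = 0.459

coefficient alpha = 0.459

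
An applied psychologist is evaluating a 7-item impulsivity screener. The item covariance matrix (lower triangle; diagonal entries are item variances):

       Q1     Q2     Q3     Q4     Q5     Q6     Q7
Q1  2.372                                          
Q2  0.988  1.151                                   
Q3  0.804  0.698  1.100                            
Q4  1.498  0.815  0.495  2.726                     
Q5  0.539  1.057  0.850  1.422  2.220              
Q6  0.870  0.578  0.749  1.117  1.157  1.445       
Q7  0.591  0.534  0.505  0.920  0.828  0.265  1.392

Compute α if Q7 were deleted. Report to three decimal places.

α = 0.855

Remaining items: Q1, Q2, Q3, Q4, Q5, Q6 (k = 6).
sum of item variances = 2.372 + 1.151 + 1.100 + 2.726 + 2.220 + 1.445 = 11.014
σ²_T = 11.014 + 2 × 13.637 = 38.288
α (item deleted) = (6/5)·(1 − 11.014/38.288) = 0.855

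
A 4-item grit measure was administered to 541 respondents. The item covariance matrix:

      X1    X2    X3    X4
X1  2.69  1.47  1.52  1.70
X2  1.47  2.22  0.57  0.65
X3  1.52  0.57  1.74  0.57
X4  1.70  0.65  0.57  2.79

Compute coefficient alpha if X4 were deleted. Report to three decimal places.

Remaining items: X1, X2, X3 (k = 3).
Σσ²ᵢ = 2.69 + 2.22 + 1.74 = 6.65
total variance = 6.65 + 2 × 3.56 = 13.77
α (item deleted) = (3/2)·(1 − 6.65/13.77) = 0.776

α = 0.776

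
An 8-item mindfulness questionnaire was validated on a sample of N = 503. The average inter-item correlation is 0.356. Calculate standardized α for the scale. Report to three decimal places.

Standardized α = k·r̄ / (1 + (k−1)·r̄) = 8 × 0.356 / (1 + 7 × 0.356)
  = 2.8480 / 3.4920 = 0.816

α = 0.816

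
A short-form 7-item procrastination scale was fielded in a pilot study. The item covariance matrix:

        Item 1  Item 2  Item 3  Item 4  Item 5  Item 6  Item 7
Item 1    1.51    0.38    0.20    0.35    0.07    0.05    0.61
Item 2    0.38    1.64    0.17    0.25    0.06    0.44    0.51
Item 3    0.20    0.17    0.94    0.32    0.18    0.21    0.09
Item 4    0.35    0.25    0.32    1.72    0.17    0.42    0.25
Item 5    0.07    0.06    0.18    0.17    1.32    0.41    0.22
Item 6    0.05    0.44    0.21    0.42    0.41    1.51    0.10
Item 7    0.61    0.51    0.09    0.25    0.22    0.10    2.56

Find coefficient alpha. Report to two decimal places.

α = 0.58

ΣVar(i) = 1.51 + 1.64 + 0.94 + 1.72 + 1.32 + 1.51 + 2.56 = 11.20
Σ_{i<j} σ_ij = 5.46
σ²_total = 11.20 + 2 × 5.46 = 22.12
α = (k/(k−1))·(1 − ΣVar(i)/σ²_total) = (7/6)·(1 − 11.20/22.12) = 0.58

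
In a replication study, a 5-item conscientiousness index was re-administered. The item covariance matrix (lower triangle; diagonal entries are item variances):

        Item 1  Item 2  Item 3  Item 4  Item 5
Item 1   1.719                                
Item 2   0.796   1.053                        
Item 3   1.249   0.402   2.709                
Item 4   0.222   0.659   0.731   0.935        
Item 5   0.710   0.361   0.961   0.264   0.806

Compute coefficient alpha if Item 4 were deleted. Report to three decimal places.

Remaining items: Item 1, Item 2, Item 3, Item 5 (k = 4).
ΣVar(i) = 1.719 + 1.053 + 2.709 + 0.806 = 6.287
Var(T) = 6.287 + 2 × 4.479 = 15.245
α (item deleted) = (4/3)·(1 − 6.287/15.245) = 0.783

α = 0.783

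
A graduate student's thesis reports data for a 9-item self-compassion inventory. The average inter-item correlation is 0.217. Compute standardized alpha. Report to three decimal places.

Standardized α = k·r̄ / (1 + (k−1)·r̄) = 9 × 0.217 / (1 + 8 × 0.217)
  = 1.9530 / 2.7360 = 0.714

α = 0.714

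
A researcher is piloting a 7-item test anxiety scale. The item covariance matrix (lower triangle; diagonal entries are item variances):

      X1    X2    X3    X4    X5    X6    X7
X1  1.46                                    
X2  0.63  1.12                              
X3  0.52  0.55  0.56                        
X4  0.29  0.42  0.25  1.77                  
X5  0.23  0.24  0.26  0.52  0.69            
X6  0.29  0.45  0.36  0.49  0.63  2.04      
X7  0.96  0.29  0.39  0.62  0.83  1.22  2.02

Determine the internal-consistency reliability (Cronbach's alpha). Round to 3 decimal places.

α = 0.798

Σσᵢ² = 1.46 + 1.12 + 0.56 + 1.77 + 0.69 + 2.04 + 2.02 = 9.66
Sum of the distinct covariances = 10.44
total variance = 9.66 + 2 × 10.44 = 30.54
α = (k/(k−1))·(1 − Σσᵢ²/total variance) = (7/6)·(1 − 9.66/30.54) = 0.798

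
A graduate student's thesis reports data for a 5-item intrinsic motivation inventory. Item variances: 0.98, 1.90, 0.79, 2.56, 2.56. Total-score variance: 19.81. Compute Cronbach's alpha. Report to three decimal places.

α = 0.695

ΣVar(i) = 0.98 + 1.90 + 0.79 + 2.56 + 2.56 = 8.79
α = (k/(k−1))·(1 − ΣVar(i)/total variance) = (5/4)·(1 − 8.79/19.81) = 0.695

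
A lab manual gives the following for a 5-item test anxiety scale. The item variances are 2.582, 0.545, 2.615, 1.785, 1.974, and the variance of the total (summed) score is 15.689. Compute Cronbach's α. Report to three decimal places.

α = 0.493

ΣVar(i) = 2.582 + 0.545 + 2.615 + 1.785 + 1.974 = 9.501
α = (k/(k−1))·(1 − ΣVar(i)/Var(T)) = (5/4)·(1 − 9.501/15.689) = 0.493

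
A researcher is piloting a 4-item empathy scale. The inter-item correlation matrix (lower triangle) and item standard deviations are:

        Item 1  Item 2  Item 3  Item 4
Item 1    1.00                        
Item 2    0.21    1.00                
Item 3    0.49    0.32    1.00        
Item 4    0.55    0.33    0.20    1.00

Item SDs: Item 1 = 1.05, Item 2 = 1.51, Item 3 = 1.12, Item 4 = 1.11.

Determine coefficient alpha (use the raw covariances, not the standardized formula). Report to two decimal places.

Σσ²ᵢ = 1.05² + 1.51² + 1.12² + 1.11² = 5.8691
Covariances σ_ij = r_ij · s_i · s_j:
  σ(Item 1,Item 2) = 0.21 × 1.05 × 1.51 = 0.3330
  σ(Item 1,Item 3) = 0.49 × 1.05 × 1.12 = 0.5762
  σ(Item 1,Item 4) = 0.55 × 1.05 × 1.11 = 0.6410
  σ(Item 2,Item 3) = 0.32 × 1.51 × 1.12 = 0.5412
  σ(Item 2,Item 4) = 0.33 × 1.51 × 1.11 = 0.5531
  σ(Item 3,Item 4) = 0.20 × 1.12 × 1.11 = 0.2486
σ²_T = Σσ²ᵢ + 2·Σσ_ij = 5.8691 + 2 × 2.8931 = 11.6553
α = (4/3)·(1 − 5.8691/11.6553) = 0.66

α = 0.66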